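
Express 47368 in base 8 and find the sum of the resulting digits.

47368 in base 8 is 134410.
Digit sum: 1+3+4+4+1+0 = 13.

13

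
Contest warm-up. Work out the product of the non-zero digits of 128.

16

1×2×8 = 16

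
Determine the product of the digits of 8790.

0

8×7×9×0 = 0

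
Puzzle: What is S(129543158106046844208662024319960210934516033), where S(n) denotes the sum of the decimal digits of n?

1+2+9+5+4+3+1+5+8+1+0+6+0+4+6+8+4+4+2+0+8+6+6+2+0+2+4+3+1+9+9+6+0+2+1+0+9+3+4+5+1+6+0+3+3 = 166

166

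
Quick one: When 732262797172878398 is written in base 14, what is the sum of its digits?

732262797172878398 in base 14 is 49C81086B8A2D730.
Digit sum: 4+9+12+8+1+0+8+6+11+8+10+2+13+7+3+0 = 102.

102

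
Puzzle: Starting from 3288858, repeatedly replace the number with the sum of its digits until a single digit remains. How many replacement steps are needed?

2

3288858 → 42 → 6 (2 steps)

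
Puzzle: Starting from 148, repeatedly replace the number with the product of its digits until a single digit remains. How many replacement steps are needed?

2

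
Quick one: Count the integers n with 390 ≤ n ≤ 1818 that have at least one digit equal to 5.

431

The integers in [390, 1818] that have at least one digit equal to 5: 395, 405, 415, 425, 435, 445, …, 1805, 1815.
431 qualify.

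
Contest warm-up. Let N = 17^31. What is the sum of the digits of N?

17^31 = 139288917338851014461418017489467720433
Sum of its 39 digits: 170.

170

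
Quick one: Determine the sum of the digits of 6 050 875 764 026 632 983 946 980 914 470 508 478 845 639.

6+0+5+0+8+7+5+7+6+4+0+2+6+6+3+2+9+8+3+9+4+6+9+8+0+9+1+4+4+7+0+5+0+8+4+7+8+8+4+5+6+3+9 = 215

215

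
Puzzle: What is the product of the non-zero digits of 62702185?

6720

6×2×7×2×1×8×5 = 6720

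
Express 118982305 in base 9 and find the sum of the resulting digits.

41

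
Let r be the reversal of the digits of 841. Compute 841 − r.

Reverse of 841 is 148.
841 − 148 = 693

693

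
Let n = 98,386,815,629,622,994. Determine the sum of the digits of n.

97

9+8+3+8+6+8+1+5+6+2+9+6+2+2+9+9+4 = 97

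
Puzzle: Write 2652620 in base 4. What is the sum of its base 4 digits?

2652620 in base 4 is 22013213030.
Digit sum: 2+2+0+1+3+2+1+3+0+3+0 = 17.

17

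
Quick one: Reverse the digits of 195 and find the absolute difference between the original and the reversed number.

396

Reverse of 195 is 591.
|195 − 591| = 396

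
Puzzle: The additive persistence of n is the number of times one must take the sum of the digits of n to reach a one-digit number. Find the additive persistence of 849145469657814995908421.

849145469657814995908421 → 128 → 11 → 2 (3 steps)

3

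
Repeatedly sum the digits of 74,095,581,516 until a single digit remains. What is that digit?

7+4+0+9+5+5+8+1+5+1+6 = 51
5+1 = 6

6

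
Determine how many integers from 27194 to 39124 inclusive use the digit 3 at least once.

The integers in [27194, 39124] that use the digit 3 at least once: 27203, 27213, 27223, 27230, 27231, 27232, …, 39123, 39124.
9900 qualify.

9900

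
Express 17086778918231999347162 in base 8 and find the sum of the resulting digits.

99

17086778918231999347162 in base 8 is 3474432611407752347274732.
Digit sum: 3+4+7+4+4+3+2+6+1+1+4+0+7+7+5+2+3+4+7+2+7+4+7+3+2 = 99.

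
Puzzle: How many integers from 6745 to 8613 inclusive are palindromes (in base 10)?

The integers in [6745, 8613] that are palindromes (in base 10): 6776, 6886, 6996, 7007, 7117, 7227, …, 8448, 8558.
19 qualify.

19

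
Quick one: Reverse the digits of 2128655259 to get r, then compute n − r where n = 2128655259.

Reverse of 2128655259 is 9525568212.
2128655259 − 9525568212 = -7396912953

-7396912953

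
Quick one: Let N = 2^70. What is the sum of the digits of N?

70

2^70 = 1180591620717411303424
Sum of its 22 digits: 70.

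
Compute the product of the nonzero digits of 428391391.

4×2×8×3×9×1×3×9×1 = 46656

46656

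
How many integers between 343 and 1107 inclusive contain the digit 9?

229

The integers in [343, 1107] that contain the digit 9: 349, 359, 369, 379, 389, 390, …, 1098, 1099.
229 qualify.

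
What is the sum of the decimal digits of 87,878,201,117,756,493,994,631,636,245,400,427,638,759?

197

8+7+8+7+8+2+0+1+1+1+7+7+5+6+4+9+3+9+9+4+6+3+1+6+3+6+2+4+5+4+0+0+4+2+7+6+3+8+7+5+9 = 197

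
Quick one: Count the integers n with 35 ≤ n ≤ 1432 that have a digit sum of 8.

The integers in [35, 1432] that have a digit sum of 8: 35, 44, 53, 62, 71, 80, …, 1421, 1430.
72 qualify.

72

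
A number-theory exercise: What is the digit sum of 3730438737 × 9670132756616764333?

117

3730438737 × 9670132756616764333 = 36073837827215770731423167421
Sum of its 29 digits: 117.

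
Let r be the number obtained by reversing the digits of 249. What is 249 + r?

1191

Reverse of 249 is 942.
249 + 942 = 1191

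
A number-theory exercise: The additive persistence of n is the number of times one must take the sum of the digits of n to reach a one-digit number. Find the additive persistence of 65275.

65275 → 25 → 7 (2 steps)

2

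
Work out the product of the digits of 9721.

126

9×7×2×1 = 126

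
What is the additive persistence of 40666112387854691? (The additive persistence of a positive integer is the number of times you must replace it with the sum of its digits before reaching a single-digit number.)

40666112387854691 → 77 → 14 → 5 (3 steps)

3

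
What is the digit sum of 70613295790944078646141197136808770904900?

7+0+6+1+3+2+9+5+7+9+0+9+4+4+0+7+8+6+4+6+1+4+1+1+9+7+1+3+6+8+0+8+7+7+0+9+0+4+9+0+0 = 182

182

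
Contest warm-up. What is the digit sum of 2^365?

509

2^365 = 75153362648762663292463379097258784876021841565066235862633311089030688803667470190838367948312598497021919232
Sum of its 110 digits: 509.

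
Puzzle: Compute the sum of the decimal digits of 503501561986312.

5+0+3+5+0+1+5+6+1+9+8+6+3+1+2 = 55

55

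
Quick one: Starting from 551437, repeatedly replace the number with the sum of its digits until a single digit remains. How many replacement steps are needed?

2

551437 → 25 → 7 (2 steps)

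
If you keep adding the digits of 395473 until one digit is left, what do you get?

4

3+9+5+4+7+3 = 31
3+1 = 4
(Equivalently, 395473 mod 9 = 4.)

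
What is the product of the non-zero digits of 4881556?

38400

4×8×8×1×5×5×6 = 38400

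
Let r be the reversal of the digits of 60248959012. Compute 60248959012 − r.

39152974806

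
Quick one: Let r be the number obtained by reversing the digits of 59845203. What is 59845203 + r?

90100098

Reverse of 59845203 is 30254895.
59845203 + 30254895 = 90100098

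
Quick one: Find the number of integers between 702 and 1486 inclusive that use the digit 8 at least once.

The integers in [702, 1486] that use the digit 8 at least once: 708, 718, 728, 738, 748, 758, …, 1485, 1486.
229 qualify.

229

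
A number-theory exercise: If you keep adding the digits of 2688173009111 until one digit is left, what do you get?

2+6+8+8+1+7+3+0+0+9+1+1+1 = 47
4+7 = 11
1+1 = 2

2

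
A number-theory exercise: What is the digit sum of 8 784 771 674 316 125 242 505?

8+7+8+4+7+7+1+6+7+4+3+1+6+1+2+5+2+4+2+5+0+5 = 95

95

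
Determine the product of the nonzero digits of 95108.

9×5×1×8 = 360

360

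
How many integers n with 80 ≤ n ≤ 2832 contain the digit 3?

764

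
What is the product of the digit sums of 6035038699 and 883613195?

2156

S(6035038699) = 6+0+3+5+0+3+8+6+9+9 = 49.
S(883613195) = 8+8+3+6+1+3+1+9+5 = 44.
49 · 44 = 2156.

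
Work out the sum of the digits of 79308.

7+9+3+0+8 = 27

27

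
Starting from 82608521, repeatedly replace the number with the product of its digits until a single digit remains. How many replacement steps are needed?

1

82608521 → 0 (1 step)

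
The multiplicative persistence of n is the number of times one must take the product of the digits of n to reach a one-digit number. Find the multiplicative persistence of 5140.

1

5140 → 0 (1 step)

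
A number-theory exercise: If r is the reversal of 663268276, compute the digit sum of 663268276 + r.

29

Reversal of 663268276 is 672862366; 663268276 + 672862366 = 1336130642.
Digit sum of 1336130642: 1+3+3+6+1+3+0+6+4+2 = 29.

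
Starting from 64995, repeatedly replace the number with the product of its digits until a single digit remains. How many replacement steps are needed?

64995 → 9720 → 0 (2 steps)

2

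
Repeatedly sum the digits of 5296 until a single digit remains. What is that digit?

4

5+2+9+6 = 22
2+2 = 4
(Equivalently, 5296 mod 9 = 4.)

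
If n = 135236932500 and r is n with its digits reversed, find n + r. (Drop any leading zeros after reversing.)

Reverse of 135236932500 is 5239632531.
135236932500 + 5239632531 = 140476565031

140476565031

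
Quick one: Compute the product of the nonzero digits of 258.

80

2×5×8 = 80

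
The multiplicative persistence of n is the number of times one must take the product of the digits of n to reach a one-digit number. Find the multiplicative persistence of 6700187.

1

6700187 → 0 (1 step)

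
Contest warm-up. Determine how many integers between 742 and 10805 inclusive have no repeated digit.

The integers in [742, 10805] that have no repeated digit: 742, 743, 745, 746, 748, 749, …, 10796, 10798.
4970 qualify.

4970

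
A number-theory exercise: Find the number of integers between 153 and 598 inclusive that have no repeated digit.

The integers in [153, 598] that have no repeated digit: 153, 154, 156, 157, 158, 159, …, 597, 598.
326 qualify.

326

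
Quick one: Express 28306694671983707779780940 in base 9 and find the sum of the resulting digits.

108

28306694671983707779780940 in base 9 is 433774015483811525317064862.
Digit sum: 4+3+3+7+7+4+0+1+5+4+8+3+8+1+1+5+2+5+3+1+7+0+6+4+8+6+2 = 108.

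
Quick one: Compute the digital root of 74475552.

3

7+4+4+7+5+5+5+2 = 39
3+9 = 12
1+2 = 3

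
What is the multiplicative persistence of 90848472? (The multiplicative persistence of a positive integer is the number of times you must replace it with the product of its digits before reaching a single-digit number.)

90848472 → 0 (1 step)

1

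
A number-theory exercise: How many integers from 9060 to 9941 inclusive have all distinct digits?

469

The integers in [9060, 9941] that have all distinct digits: 9061, 9062, 9063, 9064, 9065, 9067, …, 9875, 9876.
469 qualify.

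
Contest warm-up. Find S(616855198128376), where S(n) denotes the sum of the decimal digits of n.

76

6+1+6+8+5+5+1+9+8+1+2+8+3+7+6 = 76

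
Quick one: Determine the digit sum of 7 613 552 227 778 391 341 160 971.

107

7+6+1+3+5+5+2+2+2+7+7+7+8+3+9+1+3+4+1+1+6+0+9+7+1 = 107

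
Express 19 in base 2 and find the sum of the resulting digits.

3

19 in base 2 is 10011.
Digit sum: 1+0+0+1+1 = 3.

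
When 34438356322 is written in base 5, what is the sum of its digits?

26

34438356322 in base 5 is 1031012204400242.
Digit sum: 1+0+3+1+0+1+2+2+0+4+4+0+0+2+4+2 = 26.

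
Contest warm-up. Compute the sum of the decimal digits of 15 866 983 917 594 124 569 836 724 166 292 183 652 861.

1+5+8+6+6+9+8+3+9+1+7+5+9+4+1+2+4+5+6+9+8+3+6+7+2+4+1+6+6+2+9+2+1+8+3+6+5+2+8+6+1 = 204

204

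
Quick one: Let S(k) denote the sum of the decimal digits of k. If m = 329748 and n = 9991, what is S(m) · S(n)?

S(329748) = 3+2+9+7+4+8 = 33.
S(9991) = 9+9+9+1 = 28.
33 · 28 = 924.

924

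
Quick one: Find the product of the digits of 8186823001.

8×1×8×6×8×2×3×0×0×1 = 0

0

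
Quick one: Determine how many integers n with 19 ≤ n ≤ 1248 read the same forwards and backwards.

The integers in [19, 1248] that read the same forwards and backwards: 22, 33, 44, 55, 66, 77, …, 1111, 1221.
101 qualify.

101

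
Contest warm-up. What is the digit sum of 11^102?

11^102 = 16674540931184946922783187978228460499279840752046544384107237838107532103558292289097540299192481699966121
Sum of its 107 digits: 505.

505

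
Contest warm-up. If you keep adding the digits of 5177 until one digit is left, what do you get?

2

5+1+7+7 = 20
2+0 = 2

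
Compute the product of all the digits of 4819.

4×8×1×9 = 288

288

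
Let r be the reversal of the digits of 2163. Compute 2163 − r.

-1449

Reverse of 2163 is 3612.
2163 − 3612 = -1449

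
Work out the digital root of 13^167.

7

The digital root of n equals n mod 9 (or 9 when 9 | n), so we need 13^167 mod 9.
13^167 ≡ 7 (mod 9), so the digital root is 7.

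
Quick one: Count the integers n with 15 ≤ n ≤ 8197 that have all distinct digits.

The integers in [15, 8197] that have all distinct digits: 15, 16, 17, 18, 19, 20, …, 8196, 8197.
4365 qualify.

4365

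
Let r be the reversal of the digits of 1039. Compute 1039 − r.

Reverse of 1039 is 9301.
1039 − 9301 = -8262

-8262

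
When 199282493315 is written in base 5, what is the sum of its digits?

199282493315 in base 5 is 11231112304241230.
Digit sum: 1+1+2+3+1+1+1+2+3+0+4+2+4+1+2+3+0 = 31.

31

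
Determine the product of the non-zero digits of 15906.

270

1×5×9×6 = 270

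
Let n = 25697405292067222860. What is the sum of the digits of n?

84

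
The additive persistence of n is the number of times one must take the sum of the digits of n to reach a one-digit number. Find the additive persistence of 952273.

952273 → 28 → 10 → 1 (3 steps)

3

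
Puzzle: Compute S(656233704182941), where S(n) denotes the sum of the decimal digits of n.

6+5+6+2+3+3+7+0+4+1+8+2+9+4+1 = 61

61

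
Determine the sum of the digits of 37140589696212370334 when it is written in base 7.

37140589696212370334 in base 7 is 123331556424202102542311.
Digit sum: 1+2+3+3+3+1+5+5+6+4+2+4+2+0+2+1+0+2+5+4+2+3+1+1 = 62.

62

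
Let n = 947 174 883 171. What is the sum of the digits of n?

60

9+4+7+1+7+4+8+8+3+1+7+1 = 60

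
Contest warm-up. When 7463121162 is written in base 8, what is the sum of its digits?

42

7463121162 in base 8 is 67465430412.
Digit sum: 6+7+4+6+5+4+3+0+4+1+2 = 42.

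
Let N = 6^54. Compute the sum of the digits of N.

171

6^54 = 1047532535594334222593508922191671036215296
Sum of its 43 digits: 171.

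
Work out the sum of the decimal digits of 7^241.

961

7^241 = 466259446119872377151996360542700947483553721090521612224151282754308452788215813691886581837752306646269515471985947998969804282089615066184816197390243182378999803369523792110975638451497668464327408007
Sum of its 204 digits: 961.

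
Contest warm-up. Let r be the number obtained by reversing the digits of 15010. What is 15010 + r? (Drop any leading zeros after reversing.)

Reverse of 15010 is 1051.
15010 + 1051 = 16061

16061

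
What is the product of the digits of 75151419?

6300

7×5×1×5×1×4×1×9 = 6300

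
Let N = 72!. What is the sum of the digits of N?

72! = 61234458376886086861524070385274672740778091784697328983823014963978384987221689274204160000000000000000
Sum of its 104 digits: 432.

432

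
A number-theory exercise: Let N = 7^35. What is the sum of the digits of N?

157

7^35 = 378818692265664781682717625943
Sum of its 30 digits: 157.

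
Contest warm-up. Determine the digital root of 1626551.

1+6+2+6+5+5+1 = 26
2+6 = 8

8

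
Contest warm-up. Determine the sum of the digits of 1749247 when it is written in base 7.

1749247 in base 7 is 20603563.
Digit sum: 2+0+6+0+3+5+6+3 = 25.

25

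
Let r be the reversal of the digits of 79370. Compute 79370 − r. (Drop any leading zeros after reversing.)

71973

Reverse of 79370 is 7397.
79370 − 7397 = 71973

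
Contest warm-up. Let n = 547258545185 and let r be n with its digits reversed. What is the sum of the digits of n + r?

55

Reversal of 547258545185 is 581545852745; 547258545185 + 581545852745 = 1128804397930.
Digit sum of 1128804397930: 1+1+2+8+8+0+4+3+9+7+9+3+0 = 55.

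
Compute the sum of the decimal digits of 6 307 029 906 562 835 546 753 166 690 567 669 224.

6+3+0+7+0+2+9+9+0+6+5+6+2+8+3+5+5+4+6+7+5+3+1+6+6+6+9+0+5+6+7+6+6+9+2+2+4 = 176

176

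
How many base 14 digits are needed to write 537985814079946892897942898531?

26

537985814079946892897942898531 in base 14 is BD540B33596D1CDA7A1A994A79, which has 26 digits.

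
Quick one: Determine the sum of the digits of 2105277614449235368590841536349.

2+1+0+5+2+7+7+6+1+4+4+4+9+2+3+5+3+6+8+5+9+0+8+4+1+5+3+6+3+4+9 = 136

136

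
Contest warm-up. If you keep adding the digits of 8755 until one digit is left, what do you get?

8+7+5+5 = 25
2+5 = 7
(Equivalently, 8755 mod 9 = 7.)

7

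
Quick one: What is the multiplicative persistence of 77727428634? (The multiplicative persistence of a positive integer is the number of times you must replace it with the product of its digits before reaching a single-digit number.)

3

77727428634 → 22127616 → 2016 → 0 (3 steps)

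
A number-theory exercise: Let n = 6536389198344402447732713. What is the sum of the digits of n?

6+5+3+6+3+8+9+1+9+8+3+4+4+4+0+2+4+4+7+7+3+2+7+1+3 = 113

113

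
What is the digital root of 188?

8

1+8+8 = 17
1+7 = 8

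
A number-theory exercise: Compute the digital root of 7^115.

The digital root of n equals n mod 9 (or 9 when 9 | n), so we need 7^115 mod 9.
7^115 ≡ 7 (mod 9), so the digital root is 7.

7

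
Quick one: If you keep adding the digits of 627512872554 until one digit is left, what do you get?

6+2+7+5+1+2+8+7+2+5+5+4 = 54
5+4 = 9

9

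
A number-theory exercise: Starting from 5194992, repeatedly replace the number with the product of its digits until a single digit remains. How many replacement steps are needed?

5194992 → 29160 → 0 (2 steps)

2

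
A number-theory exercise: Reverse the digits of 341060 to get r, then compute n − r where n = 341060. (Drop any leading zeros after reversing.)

Reverse of 341060 is 60143.
341060 − 60143 = 280917

280917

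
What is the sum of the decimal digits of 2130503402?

2+1+3+0+5+0+3+4+0+2 = 20

20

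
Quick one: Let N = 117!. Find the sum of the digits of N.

738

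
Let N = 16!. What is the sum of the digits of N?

16! = 20922789888000
Sum of its 14 digits: 63.

63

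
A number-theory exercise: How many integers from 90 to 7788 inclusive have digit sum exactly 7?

The integers in [90, 7788] that have digit sum exactly 7: 106, 115, 124, 133, 142, 151, …, 6100, 7000.
112 qualify.

112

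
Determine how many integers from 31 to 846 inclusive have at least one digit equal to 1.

The integers in [31, 846] that have at least one digit equal to 1: 31, 41, 51, 61, 71, 81, …, 831, 841.
235 qualify.

235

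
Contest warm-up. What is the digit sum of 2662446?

30

2+6+6+2+4+4+6 = 30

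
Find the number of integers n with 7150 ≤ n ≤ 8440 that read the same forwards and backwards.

12

The integers in [7150, 8440] that read the same forwards and backwards: 7227, 7337, 7447, 7557, 7667, 7777, …, 8228, 8338.
12 qualify.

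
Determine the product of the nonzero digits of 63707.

882

6×3×7×7 = 882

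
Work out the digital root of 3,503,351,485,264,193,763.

6

3+5+0+3+3+5+1+4+8+5+2+6+4+1+9+3+7+6+3 = 78
7+8 = 15
1+5 = 6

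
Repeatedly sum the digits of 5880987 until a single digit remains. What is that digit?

5+8+8+0+9+8+7 = 45
4+5 = 9

9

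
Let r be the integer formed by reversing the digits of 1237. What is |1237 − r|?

Reverse of 1237 is 7321.
|1237 − 7321| = 6084

6084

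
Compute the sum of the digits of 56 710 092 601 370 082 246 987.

5+6+7+1+0+0+9+2+6+0+1+3+7+0+0+8+2+2+4+6+9+8+7 = 93

93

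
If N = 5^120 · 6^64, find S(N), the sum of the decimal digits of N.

333

5^120 · 6^64 = 47651935457145195915965711481745992195158123649889603257179260253906250000000000000000000000000000000000000000000000000000000000000000
Sum of its 134 digits: 333.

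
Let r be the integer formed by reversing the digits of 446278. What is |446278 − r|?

426366

Reverse of 446278 is 872644.
|446278 − 872644| = 426366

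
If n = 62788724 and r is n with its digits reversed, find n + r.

Reverse of 62788724 is 42788726.
62788724 + 42788726 = 105577450

105577450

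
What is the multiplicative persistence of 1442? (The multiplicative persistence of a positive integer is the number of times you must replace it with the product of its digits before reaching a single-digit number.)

1442 → 32 → 6 (2 steps)

2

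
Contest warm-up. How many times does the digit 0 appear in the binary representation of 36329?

7

36329 in base 2 is 1000110111101001.
The digit 0 appears 7 times.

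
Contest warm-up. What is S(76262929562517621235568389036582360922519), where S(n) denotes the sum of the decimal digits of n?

7+6+2+6+2+9+2+9+5+6+2+5+1+7+6+2+1+2+3+5+5+6+8+3+8+9+0+3+6+5+8+2+3+6+0+9+2+2+5+1+9 = 188

188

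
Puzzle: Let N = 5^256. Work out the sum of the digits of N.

805

5^256 = 86361685550944446253863518628003995711160003644362813850237034701685918031624270579715075034722882265605472939461496635969950989468319466936530037770580747746862471103668212890625
Sum of its 179 digits: 805.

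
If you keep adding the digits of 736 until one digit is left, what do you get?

7+3+6 = 16
1+6 = 7
(Equivalently, 736 mod 9 = 7.)

7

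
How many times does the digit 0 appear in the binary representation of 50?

3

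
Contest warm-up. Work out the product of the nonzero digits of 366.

3×6×6 = 108

108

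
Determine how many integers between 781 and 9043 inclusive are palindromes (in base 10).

The integers in [781, 9043] that are palindromes (in base 10): 787, 797, 808, 818, 828, 838, …, 8998, 9009.
103 qualify.

103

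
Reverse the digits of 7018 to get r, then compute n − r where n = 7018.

-1089

Reverse of 7018 is 8107.
7018 − 8107 = -1089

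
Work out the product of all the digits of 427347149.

4×2×7×3×4×7×1×4×9 = 169344

169344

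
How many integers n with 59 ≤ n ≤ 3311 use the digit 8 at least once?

The integers in [59, 3311] that use the digit 8 at least once: 68, 78, 80, 81, 82, 83, …, 3298, 3308.
865 qualify.

865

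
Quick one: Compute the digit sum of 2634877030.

40

2+6+3+4+8+7+7+0+3+0 = 40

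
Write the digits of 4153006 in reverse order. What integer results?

6003514

Reversing 4153006 gives 6003514.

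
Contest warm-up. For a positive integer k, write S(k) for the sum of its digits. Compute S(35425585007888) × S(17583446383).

3536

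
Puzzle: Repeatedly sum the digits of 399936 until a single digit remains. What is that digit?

3

3+9+9+9+3+6 = 39
3+9 = 12
1+2 = 3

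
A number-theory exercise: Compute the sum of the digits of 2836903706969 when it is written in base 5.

49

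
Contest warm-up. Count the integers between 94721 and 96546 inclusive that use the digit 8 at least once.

506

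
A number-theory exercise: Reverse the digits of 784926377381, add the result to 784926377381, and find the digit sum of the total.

58

Reversal of 784926377381 is 183773629487; 784926377381 + 183773629487 = 968700006868.
Digit sum of 968700006868: 9+6+8+7+0+0+0+0+6+8+6+8 = 58.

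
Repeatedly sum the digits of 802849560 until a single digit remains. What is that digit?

8+0+2+8+4+9+5+6+0 = 42
4+2 = 6

6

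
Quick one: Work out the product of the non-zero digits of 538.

120

5×3×8 = 120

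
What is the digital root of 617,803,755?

6

6+1+7+8+0+3+7+5+5 = 42
4+2 = 6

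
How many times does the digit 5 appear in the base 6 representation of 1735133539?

2

1735133539 in base 6 is 444101533351.
The digit 5 appears 2 times.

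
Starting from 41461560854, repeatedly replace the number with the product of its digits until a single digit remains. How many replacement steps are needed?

1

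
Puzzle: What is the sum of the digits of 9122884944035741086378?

9+1+2+2+8+8+4+9+4+4+0+3+5+7+4+1+0+8+6+3+7+8 = 103

103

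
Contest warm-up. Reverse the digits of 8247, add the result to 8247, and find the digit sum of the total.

Reversal of 8247 is 7428; 8247 + 7428 = 15675.
Digit sum of 15675: 1+5+6+7+5 = 24.

24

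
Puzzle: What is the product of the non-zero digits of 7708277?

38416

7×7×8×2×7×7 = 38416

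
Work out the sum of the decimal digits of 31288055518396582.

79

3+1+2+8+8+0+5+5+5+1+8+3+9+6+5+8+2 = 79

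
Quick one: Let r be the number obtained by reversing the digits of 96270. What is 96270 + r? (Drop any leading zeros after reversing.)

Reverse of 96270 is 7269.
96270 + 7269 = 103539

103539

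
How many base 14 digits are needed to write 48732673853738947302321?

20

48732673853738947302321 in base 14 is 82236316A463AA6BD517, which has 20 digits.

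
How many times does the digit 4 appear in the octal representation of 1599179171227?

1599179171227 in base 8 is 27212640322633.
The digit 4 appears 1 time.

1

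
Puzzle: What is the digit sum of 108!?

108! = 1324641819451828974499891837121832599810209360673358065686551152497461815091591578895743130235002378688844343005686404521144382704205360039762937774080000000000000000000000000
Sum of its 175 digits: 666.

666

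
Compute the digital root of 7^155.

4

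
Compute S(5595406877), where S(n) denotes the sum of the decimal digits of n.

56

5+5+9+5+4+0+6+8+7+7 = 56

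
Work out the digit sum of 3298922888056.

70

3+2+9+8+9+2+2+8+8+8+0+5+6 = 70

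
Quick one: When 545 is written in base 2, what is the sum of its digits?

545 in base 2 is 1000100001.
Digit sum: 1+0+0+0+1+0+0+0+0+1 = 3.

3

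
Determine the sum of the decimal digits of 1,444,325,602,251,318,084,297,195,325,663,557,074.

149

1+4+4+4+3+2+5+6+0+2+2+5+1+3+1+8+0+8+4+2+9+7+1+9+5+3+2+5+6+6+3+5+5+7+0+7+4 = 149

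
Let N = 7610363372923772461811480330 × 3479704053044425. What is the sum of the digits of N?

191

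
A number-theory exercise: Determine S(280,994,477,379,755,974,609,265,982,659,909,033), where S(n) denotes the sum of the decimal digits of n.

197

2+8+0+9+9+4+4+7+7+3+7+9+7+5+5+9+7+4+6+0+9+2+6+5+9+8+2+6+5+9+9+0+9+0+3+3 = 197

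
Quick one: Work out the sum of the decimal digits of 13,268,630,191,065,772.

1+3+2+6+8+6+3+0+1+9+1+0+6+5+7+7+2 = 67

67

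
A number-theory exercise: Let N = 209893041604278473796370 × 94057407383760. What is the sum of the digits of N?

209893041604278473796370 × 94057407383760 = 19741995321190106997261915316684951200
Sum of its 38 digits: 162.

162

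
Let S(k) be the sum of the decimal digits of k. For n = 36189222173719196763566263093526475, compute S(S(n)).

First digit sum: 162.
1+6+2 = 9.

9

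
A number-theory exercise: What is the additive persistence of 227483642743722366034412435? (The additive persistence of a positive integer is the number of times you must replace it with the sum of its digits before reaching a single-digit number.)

2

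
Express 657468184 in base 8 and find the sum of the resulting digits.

657468184 in base 8 is 4714025430.
Digit sum: 4+7+1+4+0+2+5+4+3+0 = 30.

30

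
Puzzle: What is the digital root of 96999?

9+6+9+9+9 = 42
4+2 = 6
(Equivalently, 96999 mod 9 = 6.)

6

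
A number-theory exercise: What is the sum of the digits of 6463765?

37

6+4+6+3+7+6+5 = 37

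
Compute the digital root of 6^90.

The digital root of n equals n mod 9 (or 9 when 9 | n), so we need 6^90 mod 9.
6^90 ≡ 0 (mod 9), so the digital root is 9.

9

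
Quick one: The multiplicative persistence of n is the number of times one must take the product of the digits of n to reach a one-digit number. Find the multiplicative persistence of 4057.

1

4057 → 0 (1 step)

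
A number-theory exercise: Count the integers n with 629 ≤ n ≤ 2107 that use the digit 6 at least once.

419

The integers in [629, 2107] that use the digit 6 at least once: 629, 630, 631, 632, 633, 634, …, 2096, 2106.
419 qualify.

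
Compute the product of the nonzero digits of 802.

16

8×2 = 16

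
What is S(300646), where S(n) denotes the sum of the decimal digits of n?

19

3+0+0+6+4+6 = 19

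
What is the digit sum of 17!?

17! = 355687428096000
Sum of its 15 digits: 63.

63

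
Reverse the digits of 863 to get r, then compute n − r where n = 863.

Reverse of 863 is 368.
863 − 368 = 495

495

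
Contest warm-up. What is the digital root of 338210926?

7

3+3+8+2+1+0+9+2+6 = 34
3+4 = 7
(Equivalently, 338210926 mod 9 = 7.)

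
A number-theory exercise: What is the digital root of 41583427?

4+1+5+8+3+4+2+7 = 34
3+4 = 7

7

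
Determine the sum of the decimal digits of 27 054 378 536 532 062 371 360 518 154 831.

2+7+0+5+4+3+7+8+5+3+6+5+3+2+0+6+2+3+7+1+3+6+0+5+1+8+1+5+4+8+3+1 = 124

124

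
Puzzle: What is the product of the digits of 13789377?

222264

1×3×7×8×9×3×7×7 = 222264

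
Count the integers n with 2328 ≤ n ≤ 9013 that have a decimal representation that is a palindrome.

The integers in [2328, 9013] that have a decimal representation that is a palindrome: 2332, 2442, 2552, 2662, 2772, 2882, …, 8998, 9009.
68 qualify.

68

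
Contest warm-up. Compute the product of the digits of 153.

15

1×5×3 = 15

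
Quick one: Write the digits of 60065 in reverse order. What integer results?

56006

Reversing 60065 gives 56006.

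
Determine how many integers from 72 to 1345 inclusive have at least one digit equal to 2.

The integers in [72, 1345] that have at least one digit equal to 2: 72, 82, 92, 102, 112, 120, …, 1332, 1342.
407 qualify.

407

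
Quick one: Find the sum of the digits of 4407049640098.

55

4+4+0+7+0+4+9+6+4+0+0+9+8 = 55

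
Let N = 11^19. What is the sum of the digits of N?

11^19 = 61159090448414546291
Sum of its 20 digits: 83.

83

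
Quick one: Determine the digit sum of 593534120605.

5+9+3+5+3+4+1+2+0+6+0+5 = 43

43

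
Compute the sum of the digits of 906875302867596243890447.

9+0+6+8+7+5+3+0+2+8+6+7+5+9+6+2+4+3+8+9+0+4+4+7 = 122

122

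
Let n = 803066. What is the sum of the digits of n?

23

8+0+3+0+6+6 = 23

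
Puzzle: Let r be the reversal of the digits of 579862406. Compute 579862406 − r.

Reverse of 579862406 is 604268975.
579862406 − 604268975 = -24406569

-24406569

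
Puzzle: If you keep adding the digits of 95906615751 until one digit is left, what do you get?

9+5+9+0+6+6+1+5+7+5+1 = 54
5+4 = 9

9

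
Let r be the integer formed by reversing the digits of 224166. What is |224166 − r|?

437256

Reverse of 224166 is 661422.
|224166 − 661422| = 437256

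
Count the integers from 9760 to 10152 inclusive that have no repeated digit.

70

The integers in [9760, 10152] that have no repeated digit: 9760, 9761, 9762, 9763, 9764, 9765, …, 9875, 9876.
70 qualify.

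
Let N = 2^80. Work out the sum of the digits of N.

112

2^80 = 1208925819614629174706176
Sum of its 25 digits: 112.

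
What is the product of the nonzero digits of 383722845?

3×8×3×7×2×2×8×4×5 = 322560

322560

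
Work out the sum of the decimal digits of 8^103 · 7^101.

8^103 · 7^101 = 23614062132736515964139040851140043315823661010232249145526105463362109710361505499853820560439890842912200999724340178941588394836284056475794205530229294769711876749658983235584
Sum of its 179 digits: 761.

761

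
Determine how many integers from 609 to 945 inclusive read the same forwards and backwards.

33

The integers in [609, 945] that read the same forwards and backwards: 616, 626, 636, 646, 656, 666, …, 929, 939.
33 qualify.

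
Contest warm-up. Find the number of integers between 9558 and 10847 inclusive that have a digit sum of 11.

The integers in [9558, 10847] that have a digit sum of 11: 10019, 10028, 10037, 10046, 10055, 10064, …, 10811, 10820.
61 qualify.

61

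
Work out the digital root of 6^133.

The digital root of n equals n mod 9 (or 9 when 9 | n), so we need 6^133 mod 9.
6^133 ≡ 0 (mod 9), so the digital root is 9.

9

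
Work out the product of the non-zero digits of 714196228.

48384

7×1×4×1×9×6×2×2×8 = 48384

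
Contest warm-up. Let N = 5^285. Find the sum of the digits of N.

881

5^285 = 16086117467087590369184225542099028026901186191358196334957524147198706498672118518448448746413529341221875127304624139511948635702639718900719664575640251440342975985942075567436404526233673095703125
Sum of its 200 digits: 881.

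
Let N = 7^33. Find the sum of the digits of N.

7^33 = 7730993719707444524137094407
Sum of its 28 digits: 127.

127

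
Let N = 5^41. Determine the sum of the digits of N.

5^41 = 45474735088646411895751953125
Sum of its 29 digits: 137.

137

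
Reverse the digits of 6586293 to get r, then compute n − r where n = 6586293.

2659437

Reverse of 6586293 is 3926856.
6586293 − 3926856 = 2659437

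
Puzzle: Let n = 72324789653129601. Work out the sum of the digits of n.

7+2+3+2+4+7+8+9+6+5+3+1+2+9+6+0+1 = 75

75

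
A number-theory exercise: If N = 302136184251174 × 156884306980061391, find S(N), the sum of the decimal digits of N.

302136184251174 × 156884306980061391 = 47400425879845571683881883823034
Sum of its 32 digits: 153.

153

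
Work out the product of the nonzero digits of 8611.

8×6×1×1 = 48

48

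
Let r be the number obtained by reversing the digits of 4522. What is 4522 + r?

6776

Reverse of 4522 is 2254.
4522 + 2254 = 6776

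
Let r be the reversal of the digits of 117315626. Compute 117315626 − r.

Reverse of 117315626 is 626513711.
117315626 − 626513711 = -509198085

-509198085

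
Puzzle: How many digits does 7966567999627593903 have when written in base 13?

7966567999627593903 in base 13 is BC841B78B428058A1, which has 17 digits.

17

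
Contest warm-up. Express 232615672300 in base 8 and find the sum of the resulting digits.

232615672300 in base 8 is 3305076274754.
Digit sum: 3+3+0+5+0+7+6+2+7+4+7+5+4 = 53.

53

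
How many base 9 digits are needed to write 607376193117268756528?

22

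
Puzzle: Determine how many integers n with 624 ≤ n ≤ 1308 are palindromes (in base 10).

The integers in [624, 1308] that are palindromes (in base 10): 626, 636, 646, 656, 666, 676, …, 1111, 1221.
41 qualify.

41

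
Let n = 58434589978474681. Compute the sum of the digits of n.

100

5+8+4+3+4+5+8+9+9+7+8+4+7+4+6+8+1 = 100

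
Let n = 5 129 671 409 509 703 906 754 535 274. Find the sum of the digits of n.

125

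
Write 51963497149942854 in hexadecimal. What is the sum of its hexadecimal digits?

129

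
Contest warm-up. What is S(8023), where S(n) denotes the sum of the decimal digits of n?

13

8+0+2+3 = 13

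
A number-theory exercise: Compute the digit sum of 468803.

29

4+6+8+8+0+3 = 29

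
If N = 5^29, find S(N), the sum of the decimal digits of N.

83

5^29 = 186264514923095703125
Sum of its 21 digits: 83.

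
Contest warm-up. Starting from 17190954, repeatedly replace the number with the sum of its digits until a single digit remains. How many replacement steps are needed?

17190954 → 36 → 9 (2 steps)

2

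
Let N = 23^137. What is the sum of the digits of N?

23^137 = 3603408796636394106131033457901401161620272319323062878168247797107107060878910273075521213259515593914935716349070812432167922354276365875665683863440450667848319819735572257352144159703
Sum of its 187 digits: 794.

794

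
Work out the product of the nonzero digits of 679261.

4536

6×7×9×2×6×1 = 4536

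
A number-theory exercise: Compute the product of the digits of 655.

150

6×5×5 = 150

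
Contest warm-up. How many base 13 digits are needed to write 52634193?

7

52634193 in base 13 is AB9B3C1, which has 7 digits.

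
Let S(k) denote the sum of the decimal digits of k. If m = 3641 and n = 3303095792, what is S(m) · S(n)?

S(3641) = 3+6+4+1 = 14.
S(3303095792) = 3+3+0+3+0+9+5+7+9+2 = 41.
14 · 41 = 574.

574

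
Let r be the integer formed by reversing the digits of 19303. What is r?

Reversing 19303 gives 30391.

30391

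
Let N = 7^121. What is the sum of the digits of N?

475

7^121 = 1806603476925444932335424721892206685421837981932696835378964188981494974061222060845344519871619704007
Sum of its 103 digits: 475.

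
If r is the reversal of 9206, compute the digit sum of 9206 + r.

16

Reversal of 9206 is 6029; 9206 + 6029 = 15235.
Digit sum of 15235: 1+5+2+3+5 = 16.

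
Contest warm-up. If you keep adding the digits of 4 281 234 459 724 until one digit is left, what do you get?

1

4+2+8+1+2+3+4+4+5+9+7+2+4 = 55
5+5 = 10
1+0 = 1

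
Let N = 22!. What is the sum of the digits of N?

72

22! = 1124000727777607680000
Sum of its 22 digits: 72.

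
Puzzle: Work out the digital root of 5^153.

8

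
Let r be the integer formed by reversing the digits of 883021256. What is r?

652120388

Reversing 883021256 gives 652120388.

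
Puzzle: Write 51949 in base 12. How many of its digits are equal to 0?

1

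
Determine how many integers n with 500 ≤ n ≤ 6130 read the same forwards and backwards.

102

The integers in [500, 6130] that read the same forwards and backwards: 505, 515, 525, 535, 545, 555, …, 6006, 6116.
102 qualify.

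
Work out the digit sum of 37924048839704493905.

3+7+9+2+4+0+4+8+8+3+9+7+0+4+4+9+3+9+0+5 = 98

98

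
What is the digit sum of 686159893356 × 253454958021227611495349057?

686159893356 × 253454958021227611495349057 = 173910626966394994687851308641115165292
Sum of its 39 digits: 183.

183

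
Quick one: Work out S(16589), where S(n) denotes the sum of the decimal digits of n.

1+6+5+8+9 = 29

29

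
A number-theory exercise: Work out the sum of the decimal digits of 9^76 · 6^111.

810

9^76 · 6^111 = 789258940167580827543728325876874881350194962580309488706757931653776327780347708549862175233991822339880980929833850417720696866907169990582708963554671722496
Sum of its 159 digits: 810.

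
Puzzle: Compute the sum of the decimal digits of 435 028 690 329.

51

4+3+5+0+2+8+6+9+0+3+2+9 = 51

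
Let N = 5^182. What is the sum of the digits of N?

538

5^182 = 16313261169996311316775735273141368889252910645172416369396591138674308111493715568057240317134670704035670496523380279541015625
Sum of its 128 digits: 538.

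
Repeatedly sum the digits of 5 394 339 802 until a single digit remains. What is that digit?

1

5+3+9+4+3+3+9+8+0+2 = 46
4+6 = 10
1+0 = 1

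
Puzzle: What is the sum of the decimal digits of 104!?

104! = 10299016745145627623848583864765044283053772454999072182325491776887871732475287174542709871683888003235965704141638377695179741979175588724736000000000000000000000000
Sum of its 167 digits: 702.

702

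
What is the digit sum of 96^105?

981

96^105 = 13755597804998741801383732947558945305642857369912411722055863225906207610719006408670496248054774094648617076143841253721134456362390851143999436765726397965724976282138366705321740409834628802869785815678976
Sum of its 209 digits: 981.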